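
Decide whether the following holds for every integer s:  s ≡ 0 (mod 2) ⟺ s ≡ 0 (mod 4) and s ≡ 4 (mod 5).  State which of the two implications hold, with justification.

Only the converse holds.

(⟹) This fails: s = 0 gives 0 ≡ 0 (mod 2) but 0 ≡ 0 (mod 5), so the conjunction on the right does not hold.

(⟸) Conversely, if s ≡ 0 (mod 4) and s ≡ 4 (mod 5), then by the Chinese remainder theorem s ≡ 4 (mod 20). Since 4 ≡ 0 (mod 2) and 2 ∣ 20, we get s ≡ 0 (mod 2).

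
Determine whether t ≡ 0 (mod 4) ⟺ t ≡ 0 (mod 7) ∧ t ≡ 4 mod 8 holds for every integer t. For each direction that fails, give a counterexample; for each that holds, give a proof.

Not equivalent: only (⇐) holds.

(←) If t ≡ 0 (mod 7) and t ≡ 4 (mod 8), then by the Chinese remainder theorem t ≡ 28 (mod 56). Since 28 ≡ 0 (mod 4) and 4 ∣ 56, we get t ≡ 0 (mod 4).

(→) This fails: t = 0 gives 0 ≡ 0 (mod 4) but 0 ≡ 0 (mod 8), so the conjunction on the right does not hold.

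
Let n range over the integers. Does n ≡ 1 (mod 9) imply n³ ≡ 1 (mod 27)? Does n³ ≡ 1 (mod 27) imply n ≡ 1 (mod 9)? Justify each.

The biconditional holds.

(⇒) Suppose n ≡ 1 (mod 9). Working modulo 27, n ∈ {1, 10, 19}; for each such r, r³ ≡ 1 (mod 27).

(⇐) Conversely, the residues r modulo 27 with r³ ≡ 1 (mod 27) are exactly {1, 10, 19}, and each is ≡ 1 (mod 9).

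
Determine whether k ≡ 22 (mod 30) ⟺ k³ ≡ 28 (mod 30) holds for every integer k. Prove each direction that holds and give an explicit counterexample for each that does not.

[⇒] Suppose k ≡ 22 (mod 30). Write k = 30j + 22. Then (30j + 22)³ = 27000j³ + 59400j² + 43560j + 10648 = 30(900j³ + 1980j² + 1452j + 354) + 28, so k³ ≡ 28 (mod 30).

[⇐] Conversely, suppose k³ ≡ 28 (mod 30). The only residue r in {0, …, 29} with r³ ≡ 28 (mod 30) is r = 22, so k ≡ 22 (mod 30).

Equivalent; both directions hold.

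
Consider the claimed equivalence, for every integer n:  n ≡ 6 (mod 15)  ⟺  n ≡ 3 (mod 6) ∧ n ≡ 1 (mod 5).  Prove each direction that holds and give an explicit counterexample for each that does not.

Not equivalent: only (⇐) holds.

(←) If n ≡ 3 (mod 6) and n ≡ 1 (mod 5), then by the Chinese remainder theorem n ≡ 21 (mod 30). Since 21 ≡ 6 (mod 15) and 15 ∣ 30, we get n ≡ 6 (mod 15).

(→) This fails: n = 6 gives 6 ≡ 6 (mod 15) but 6 ≡ 0 (mod 6), so the conjunction on the right does not hold.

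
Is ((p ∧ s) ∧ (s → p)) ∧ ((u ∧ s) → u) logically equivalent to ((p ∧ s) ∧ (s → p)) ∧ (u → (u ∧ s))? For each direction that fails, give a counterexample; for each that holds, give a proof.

(⟹) Assume the antecedent. If u is true, the antecedent forces (u = T, s = T, p = T), and the consequent holds there. If u is false, the antecedent forces (u = F, s = T, p = T), and the consequent holds there. Either way the consequent holds.

(⟸) Assume the antecedent. If u is true, the antecedent forces (u = T, s = T, p = T), and the consequent holds there. If u is false, the antecedent forces (u = F, s = T, p = T), and the consequent holds there. Either way the consequent holds.

Equivalent; both directions hold.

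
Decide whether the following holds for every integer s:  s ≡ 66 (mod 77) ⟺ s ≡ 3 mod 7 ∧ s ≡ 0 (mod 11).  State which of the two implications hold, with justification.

[⇐] If s ≡ 3 (mod 7) and s ≡ 0 (mod 11), then by the Chinese remainder theorem s ≡ 66 (mod 77). This is exactly s ≡ 66 (mod 77).

[⇒] Suppose s ≡ 66 (mod 77); write s = 77j + 66. Since 7 ∣ 77, reducing mod 7 gives s ≡ 66 ≡ 3 (mod 7); since 11 ∣ 77, reducing mod 11 gives s ≡ 66 ≡ 0 (mod 11).

The biconditional holds.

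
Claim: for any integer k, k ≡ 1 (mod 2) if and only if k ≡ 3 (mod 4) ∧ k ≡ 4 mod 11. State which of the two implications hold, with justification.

(→) This fails: k = 1 gives 1 ≡ 1 (mod 2) but 1 ≡ 1 (mod 4), so the conjunction on the right does not hold.

(←) Conversely, if k ≡ 3 (mod 4) and k ≡ 4 (mod 11), then by the Chinese remainder theorem k ≡ 15 (mod 44). Since 15 ≡ 1 (mod 2) and 2 ∣ 44, we get k ≡ 1 (mod 2).

Only the reverse direction holds.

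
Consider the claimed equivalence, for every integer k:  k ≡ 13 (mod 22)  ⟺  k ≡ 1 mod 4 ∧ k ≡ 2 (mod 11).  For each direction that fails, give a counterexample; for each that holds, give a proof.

Forward direction. This fails: k = 35 gives 35 ≡ 13 (mod 22) but 35 ≡ 3 (mod 4), so the conjunction on the right does not hold.

Converse. If k ≡ 1 (mod 4) and k ≡ 2 (mod 11), then by the Chinese remainder theorem k ≡ 13 (mod 44). Since 13 ≡ 13 (mod 22) and 22 ∣ 44, we get k ≡ 13 (mod 22).

The forward direction fails; the converse holds.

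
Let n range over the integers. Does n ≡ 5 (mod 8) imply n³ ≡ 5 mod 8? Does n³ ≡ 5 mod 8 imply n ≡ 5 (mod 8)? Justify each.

Both directions hold; the statement is true.

(⟹) Suppose n ≡ 5 (mod 8). Write n = 8j + 5. Then (8j + 5)³ = 512j³ + 960j² + 600j + 125 = 8(64j³ + 120j² + 75j + 15) + 5, so n³ ≡ 5 (mod 8).

(⟸) Conversely, suppose n³ ≡ 5 (mod 8). The only residue r in {0, …, 7} with r³ ≡ 5 (mod 8) is r = 5, so n ≡ 5 (mod 8).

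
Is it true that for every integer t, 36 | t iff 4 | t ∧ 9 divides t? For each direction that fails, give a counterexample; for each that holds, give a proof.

(→) If 36 ∣ t, write t = 36q. Since 36 = 9·4, t = 4·(9q), so 4 ∣ t; and since 36 = 4·9, t = 9·(4q), so 9 ∣ t.

(←) Suppose 4 ∣ t and 9 ∣ t. Any common multiple of 4 and 9 is a multiple of their lcm; here gcd(4, 9) = 1, so lcm(4, 9) = 4·9 = 36, so 36 ∣ t.

Both directions hold.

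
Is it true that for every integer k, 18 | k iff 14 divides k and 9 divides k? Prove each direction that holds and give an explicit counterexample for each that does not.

(⇒) fails; (⇐) holds.

[⇒] This fails: take k = 18. Certainly 18 ∣ 18, but 14 ∤ 18.

[⇐] Suppose 14 ∣ k and 9 ∣ k. Any common multiple of 14 and 9 is a multiple of their lcm; here gcd(14, 9) = 1, so lcm(14, 9) = 14·9 = 126, so 126 ∣ k. Since 18 ∣ 126, it follows that 18 ∣ k.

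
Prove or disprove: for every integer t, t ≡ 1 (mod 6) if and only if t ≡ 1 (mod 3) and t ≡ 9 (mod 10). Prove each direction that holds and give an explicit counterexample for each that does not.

The forward direction fails; the converse holds.

(→) This fails: t = 1 gives 1 ≡ 1 (mod 6) but 1 ≡ 1 (mod 10), so the conjunction on the right does not hold.

(←) Conversely, if t ≡ 1 (mod 3) and t ≡ 9 (mod 10), then by the Chinese remainder theorem t ≡ 19 (mod 30). Since 19 ≡ 1 (mod 6) and 6 ∣ 30, we get t ≡ 1 (mod 6).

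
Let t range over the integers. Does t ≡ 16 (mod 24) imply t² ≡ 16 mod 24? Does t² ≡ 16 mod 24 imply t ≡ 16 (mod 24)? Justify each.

Only the forward direction holds.

(⇒) Suppose t ≡ 16 (mod 24). Write t = 24j + 16. Then (24j + 16)² = 576j² + 768j + 256 = 24(24j² + 32j + 10) + 16, so t² ≡ 16 (mod 24).

(⇐) This fails: take t = 4. Then 4² = 16 ≡ 16 (mod 24), yet 4 ≡ 4 (mod 24), not 16.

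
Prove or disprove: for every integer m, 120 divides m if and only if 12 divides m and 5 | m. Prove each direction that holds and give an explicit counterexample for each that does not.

Forward direction. If 120 ∣ m, write m = 120q. Since 120 = 10·12, m = 12·(10q), so 12 ∣ m; and since 120 = 24·5, m = 5·(24q), so 5 ∣ m.

Converse. This fails: take m = 60. Both 12 ∣ 60 and 5 ∣ 60, yet 60 is not a multiple of 120 (since 60 = 0·120 + 60), so 120 ∤ 60.

Not equivalent: only (⇒) holds.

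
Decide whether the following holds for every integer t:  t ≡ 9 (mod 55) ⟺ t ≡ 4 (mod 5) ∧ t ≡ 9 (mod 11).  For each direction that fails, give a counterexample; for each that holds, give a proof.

(⇐) If t ≡ 4 (mod 5) and t ≡ 9 (mod 11), then by the Chinese remainder theorem t ≡ 9 (mod 55). This is exactly t ≡ 9 (mod 55).

(⇒) Suppose t ≡ 9 (mod 55); write t = 55j + 9. Since 5 ∣ 55, reducing mod 5 gives t ≡ 9 ≡ 4 (mod 5); since 11 ∣ 55, reducing mod 11 gives t ≡ 9 (mod 11).

Equivalent; both directions hold.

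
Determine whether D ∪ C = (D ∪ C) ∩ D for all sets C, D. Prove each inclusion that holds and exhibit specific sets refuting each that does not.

(⊆) fails; (⊇) holds.

Forward inclusion. This inclusion fails. Take C = {1}, D = ∅; then 1 ∈ D ∪ C but 1 ∉ (D ∪ C) ∩ D.

Reverse inclusion. Let x ∈ (D ∪ C) ∩ D. Then either x ∈ D and x ∉ C; or x ∈ C ∩ D. In each case x ∈ D ∪ C, so (D ∪ C) ∩ D ⊆ D ∪ C.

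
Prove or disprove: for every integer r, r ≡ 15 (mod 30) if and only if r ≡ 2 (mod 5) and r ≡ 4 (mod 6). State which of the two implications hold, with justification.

Neither implication holds.

(→) This fails: r = 15 gives 15 ≡ 15 (mod 30) but 15 ≡ 0 (mod 5), so the conjunction on the right does not hold.

(←) This fails: r = 22 satisfies both congruences on the right (22 ≡ 2 mod 5 and 22 ≡ 4 mod 6) yet 22 ≡ 22 (mod 30), not 15.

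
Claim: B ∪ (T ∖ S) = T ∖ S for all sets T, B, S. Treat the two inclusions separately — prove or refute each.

The sets are not equal: only the reverse inclusion holds.

(⟹) This inclusion fails. Take T = ∅, B = {1}, S = ∅; then 1 ∈ B ∪ (T ∖ S) but 1 ∉ T ∖ S.

(⟸) Let x ∈ T ∖ S. Then either x ∈ T and x ∉ B, S; or x ∈ T ∩ B and x ∉ S. In each case x ∈ B ∪ (T ∖ S), so T ∖ S ⊆ B ∪ (T ∖ S).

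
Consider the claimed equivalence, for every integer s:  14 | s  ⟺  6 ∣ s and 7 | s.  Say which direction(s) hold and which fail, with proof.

Only the converse holds.

Forward direction. This fails: take s = 14. Certainly 14 ∣ 14, but 6 ∤ 14.

Converse. Suppose 6 ∣ s and 7 ∣ s. Any common multiple of 6 and 7 is a multiple of their lcm; here gcd(6, 7) = 1, so lcm(6, 7) = 6·7 = 42, so 42 ∣ s. Since 14 ∣ 42, it follows that 14 ∣ s.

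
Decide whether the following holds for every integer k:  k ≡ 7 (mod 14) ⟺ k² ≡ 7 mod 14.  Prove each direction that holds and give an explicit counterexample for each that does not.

Both implications hold.

(⇒) Suppose k ≡ 7 (mod 14). Write k = 14j + 7. Then (14j + 7)² = 196j² + 196j + 49 = 14(14j² + 14j + 3) + 7, so k² ≡ 7 (mod 14).

(⇐) Conversely, suppose k² ≡ 7 (mod 14). The only residue r in {0, …, 13} with r² ≡ 7 (mod 14) is r = 7, so k ≡ 7 (mod 14).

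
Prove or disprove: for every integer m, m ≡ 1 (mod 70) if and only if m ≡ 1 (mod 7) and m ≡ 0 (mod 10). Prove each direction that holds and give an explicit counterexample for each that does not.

(→) This fails: m = 1 gives 1 ≡ 1 (mod 70) but 1 ≡ 1 (mod 10), so the conjunction on the right does not hold.

(←) This fails: m = 50 satisfies both congruences on the right (50 ≡ 1 mod 7 and 50 ≡ 0 mod 10) yet 50 ≡ 50 (mod 70), not 1.

Neither direction holds.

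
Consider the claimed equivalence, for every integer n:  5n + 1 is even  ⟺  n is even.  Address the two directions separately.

(⟹) This fails: n = 5 gives 5n + 1 = 26, which is even, but 5 is odd, not even.

(⟸) This also fails: n = 2 is even, but 5n + 1 = 11 is odd, not even.

Neither direction holds.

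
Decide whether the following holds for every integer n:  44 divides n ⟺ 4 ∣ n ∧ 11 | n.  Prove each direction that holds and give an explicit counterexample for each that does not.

Equivalent; both directions hold.

[⇒] If 44 ∣ n, write n = 44q. Since 44 = 11·4, n = 4·(11q), so 4 ∣ n; and since 44 = 4·11, n = 11·(4q), so 11 ∣ n.

[⇐] Suppose 4 ∣ n and 11 ∣ n. Any common multiple of 4 and 11 is a multiple of their lcm; here gcd(4, 11) = 1, so lcm(4, 11) = 4·11 = 44, so 44 ∣ n.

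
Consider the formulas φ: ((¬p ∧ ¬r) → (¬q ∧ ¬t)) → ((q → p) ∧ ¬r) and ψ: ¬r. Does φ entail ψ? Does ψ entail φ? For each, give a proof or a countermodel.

The biconditional holds.

[⇒] Assume the antecedent. If r is true, the antecedent cannot hold. If r is false, ¬r reduces to true regardless of the other variables. Either way ¬r holds.

[⇐] Assume the antecedent. If r is true, the antecedent cannot hold. If r is false, the consequent reduces to true regardless of the other variables. Either way the consequent holds.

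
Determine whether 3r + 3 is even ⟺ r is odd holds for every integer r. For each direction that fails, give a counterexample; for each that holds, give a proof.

Both directions hold; the statement is true.

Converse. Suppose r is odd; write r = 2j + 1. Then 3r + 3 = 3·(2j + 1) + 3 = 2·3j + 6, which is even.

Forward direction. Suppose 3r + 3 is even. Since 3 is odd, 3r and r have the same parity, so 3r + 3 ≡ r + 3 (mod 2). As 3 is odd, 3r + 3 is even exactly when r is odd. Thus r is odd.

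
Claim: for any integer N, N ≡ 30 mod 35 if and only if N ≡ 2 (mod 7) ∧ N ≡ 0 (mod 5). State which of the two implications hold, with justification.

Equivalent; both directions hold.

Forward direction. Suppose N ≡ 30 (mod 35); write N = 35j + 30. Since 7 ∣ 35, reducing mod 7 gives N ≡ 30 ≡ 2 (mod 7); since 5 ∣ 35, reducing mod 5 gives N ≡ 30 ≡ 0 (mod 5).

Converse. If N ≡ 2 (mod 7) and N ≡ 0 (mod 5), then by the Chinese remainder theorem N ≡ 30 (mod 35). This is exactly N ≡ 30 (mod 35).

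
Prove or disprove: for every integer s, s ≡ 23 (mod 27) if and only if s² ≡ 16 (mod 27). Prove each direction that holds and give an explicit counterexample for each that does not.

Only the forward implication holds.

[⇒] Suppose s ≡ 23 (mod 27). Write s = 27j + 23. Then (27j + 23)² = 729j² + 1242j + 529 = 27(27j² + 46j + 19) + 16, so s² ≡ 16 (mod 27).

[⇐] This fails: take s = 4. Then 4² = 16 ≡ 16 (mod 27), yet 4 ≡ 4 (mod 27), not 23.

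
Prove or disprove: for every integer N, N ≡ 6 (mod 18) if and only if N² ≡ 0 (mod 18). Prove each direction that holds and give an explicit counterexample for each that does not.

(⇒) holds; (⇐) fails.

[⇒] Suppose N ≡ 6 (mod 18). Write N = 18j + 6. Then (18j + 6)² = 324j² + 216j + 36 = 18(18j² + 12j + 2) + 0, so N² ≡ 0 (mod 18).

[⇐] This fails: take N = 0. Then 0² = 0 ≡ 0 (mod 18), yet 0 ≡ 0 (mod 18), not 6.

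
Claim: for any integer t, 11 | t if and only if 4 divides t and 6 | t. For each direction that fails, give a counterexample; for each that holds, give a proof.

(⟹) This fails: take t = 11. Certainly 11 ∣ 11, but 4 ∤ 11.

(⟸) This fails: take t = 12. Both 4 ∣ 12 and 6 ∣ 12, yet 12 is not a multiple of 11 (since 12 = 1·11 + 1), so 11 ∤ 12.

Neither direction holds.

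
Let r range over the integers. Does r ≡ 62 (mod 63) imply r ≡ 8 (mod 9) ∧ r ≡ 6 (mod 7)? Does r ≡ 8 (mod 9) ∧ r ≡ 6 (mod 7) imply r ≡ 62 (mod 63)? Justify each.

(⟹) Suppose r ≡ 62 (mod 63); write r = 63j + 62. Since 9 ∣ 63, reducing mod 9 gives r ≡ 62 ≡ 8 (mod 9); since 7 ∣ 63, reducing mod 7 gives r ≡ 62 ≡ 6 (mod 7).

(⟸) Conversely, if r ≡ 8 (mod 9) and r ≡ 6 (mod 7), then by the Chinese remainder theorem r ≡ 62 (mod 63). This is exactly r ≡ 62 (mod 63).

Both directions hold; the statement is true.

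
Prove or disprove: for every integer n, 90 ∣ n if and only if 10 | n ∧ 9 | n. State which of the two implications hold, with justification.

Both implications hold.

(→) If 90 ∣ n, write n = 90q. Since 90 = 9·10, n = 10·(9q), so 10 ∣ n; and since 90 = 10·9, n = 9·(10q), so 9 ∣ n.

(←) Suppose 10 ∣ n and 9 ∣ n. Any common multiple of 10 and 9 is a multiple of their lcm; here gcd(10, 9) = 1, so lcm(10, 9) = 10·9 = 90, so 90 ∣ n.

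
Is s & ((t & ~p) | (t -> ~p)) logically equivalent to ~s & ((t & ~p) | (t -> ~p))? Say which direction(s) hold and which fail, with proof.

Both directions fail.

(⟹) This fails. Under s = T, t = F, p = F, the left side is true but the right side is false.

(⟸) This fails. Under s = F, t = F, p = F, the left side is false but the right side is true.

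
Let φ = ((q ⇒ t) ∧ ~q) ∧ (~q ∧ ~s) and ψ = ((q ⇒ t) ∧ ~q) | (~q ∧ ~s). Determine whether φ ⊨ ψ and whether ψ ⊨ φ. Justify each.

The forward direction holds; the converse fails.

[⇒] Assume the antecedent. If q is true, the antecedent cannot hold. If q is false, ((q ⇒ t) ∧ ~q) | (~q ∧ ~s) reduces to true regardless of the other variables. Either way ((q ⇒ t) ∧ ~q) | (~q ∧ ~s) holds.

[⇐] This fails. Under q = F, s = T, t = F, the left side is false but the right side is true.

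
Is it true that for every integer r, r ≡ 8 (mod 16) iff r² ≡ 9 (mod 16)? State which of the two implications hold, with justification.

(⇒) This fails: take r = 8. Then 8 ≡ 8 (mod 16), but 8² = 64 ≡ 0 (mod 16), not 9.

(⇐) This fails: take r = 3. Then 3² = 9 ≡ 9 (mod 16), yet 3 ≡ 3 (mod 16), not 8.

(⇒) fails and (⇐) fails.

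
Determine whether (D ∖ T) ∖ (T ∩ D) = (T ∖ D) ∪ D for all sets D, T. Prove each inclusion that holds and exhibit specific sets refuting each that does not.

(⊆) Let x ∈ (D ∖ T) ∖ (T ∩ D). Then x ∈ D and x ∉ T, from which x ∈ (T ∖ D) ∪ D.

(⊇) This inclusion fails. Take D = ∅, T = {1}; then 1 ∈ (T ∖ D) ∪ D but 1 ∉ (D ∖ T) ∖ (T ∩ D).

The sets are not equal: only the forward inclusion holds.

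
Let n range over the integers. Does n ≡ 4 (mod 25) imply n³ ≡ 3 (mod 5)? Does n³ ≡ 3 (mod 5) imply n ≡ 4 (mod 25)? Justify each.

Neither direction holds.

(⟹) This fails: take n = 4. Then 4 ≡ 4 (mod 25), but 4³ = 64 ≡ 4 (mod 5), not 3.

(⟸) This fails: take n = 2. Then 2³ = 8 ≡ 3 (mod 5), yet 2 ≡ 2 (mod 25), not 4.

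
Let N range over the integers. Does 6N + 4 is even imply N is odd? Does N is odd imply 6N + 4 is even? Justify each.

Not equivalent: only (⇐) holds.

[⇒] This fails: take N = 4. Then 6N + 4 = 28, which is even, yet N = 4 is even, not odd.

[⇐] Suppose N is odd. Since 6 is even, 6N is even for every N, so 6N + 4 has the same parity as 4, which is even. Hence 6N + 4 is even.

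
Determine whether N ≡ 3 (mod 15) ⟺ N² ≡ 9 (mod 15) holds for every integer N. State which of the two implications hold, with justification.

Only the forward direction holds.

Forward direction. Suppose N ≡ 3 (mod 15). Write N = 15j + 3. Then (15j + 3)² = 225j² + 90j + 9 = 15(15j² + 6j) + 9, so N² ≡ 9 (mod 15).

Converse. This fails: take N = 12. Then 12² = 144 ≡ 9 (mod 15), yet 12 ≡ 12 (mod 15), not 3.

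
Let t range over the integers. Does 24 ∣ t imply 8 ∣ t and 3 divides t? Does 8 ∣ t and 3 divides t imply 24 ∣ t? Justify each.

(→) If 24 ∣ t, write t = 24q. Since 24 = 3·8, t = 8·(3q), so 8 ∣ t; and since 24 = 8·3, t = 3·(8q), so 3 ∣ t.

(←) Suppose 8 ∣ t and 3 ∣ t. Any common multiple of 8 and 3 is a multiple of their lcm; here gcd(8, 3) = 1, so lcm(8, 3) = 8·3 = 24, so 24 ∣ t.

The biconditional holds.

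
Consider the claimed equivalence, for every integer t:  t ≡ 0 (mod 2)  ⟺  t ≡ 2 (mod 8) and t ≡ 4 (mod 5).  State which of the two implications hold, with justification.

(⇒) fails; (⇐) holds.

(⇒) This fails: t = 0 gives 0 ≡ 0 (mod 2) but 0 ≡ 0 (mod 8), so the conjunction on the right does not hold.

(⇐) Conversely, if t ≡ 2 (mod 8) and t ≡ 4 (mod 5), then by the Chinese remainder theorem t ≡ 34 (mod 40). Since 34 ≡ 0 (mod 2) and 2 ∣ 40, we get t ≡ 0 (mod 2).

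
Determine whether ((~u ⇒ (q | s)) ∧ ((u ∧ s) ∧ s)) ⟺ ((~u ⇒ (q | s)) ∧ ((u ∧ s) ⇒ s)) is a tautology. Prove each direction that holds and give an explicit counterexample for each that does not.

(⇒) holds; (⇐) fails.

(→) Assume the antecedent. If s is true, (~u ⇒ (q | s)) ∧ ((u ∧ s) ⇒ s) reduces to true regardless of the other variables. If s is false, the antecedent cannot hold. Either way (~u ⇒ (q | s)) ∧ ((u ∧ s) ⇒ s) holds.

(←) This fails. Under s = T, u = F, q = F, the left side is false but the right side is true.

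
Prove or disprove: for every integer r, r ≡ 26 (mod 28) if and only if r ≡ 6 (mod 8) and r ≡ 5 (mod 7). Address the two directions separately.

Not equivalent: only (⇐) holds.

[⇐] If r ≡ 6 (mod 8) and r ≡ 5 (mod 7), then by the Chinese remainder theorem r ≡ 54 (mod 56). Since 54 ≡ 26 (mod 28) and 28 ∣ 56, we get r ≡ 26 (mod 28).

[⇒] This fails: r = 26 gives 26 ≡ 26 (mod 28) but 26 ≡ 2 (mod 8), so the conjunction on the right does not hold.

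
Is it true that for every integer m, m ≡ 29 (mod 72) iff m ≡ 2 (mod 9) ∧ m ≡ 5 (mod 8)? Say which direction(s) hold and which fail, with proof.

[⇐] If m ≡ 2 (mod 9) and m ≡ 5 (mod 8), then by the Chinese remainder theorem m ≡ 29 (mod 72). This is exactly m ≡ 29 (mod 72).

[⇒] Suppose m ≡ 29 (mod 72); write m = 72j + 29. Since 9 ∣ 72, reducing mod 9 gives m ≡ 29 ≡ 2 (mod 9); since 8 ∣ 72, reducing mod 8 gives m ≡ 29 ≡ 5 (mod 8).

Both directions hold.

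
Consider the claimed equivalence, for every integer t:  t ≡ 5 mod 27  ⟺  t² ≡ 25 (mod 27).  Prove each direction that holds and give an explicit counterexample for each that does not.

(⟸) This fails: take t = 22. Then 22² = 484 ≡ 25 (mod 27), yet 22 ≡ 22 (mod 27), not 5.

(⟹) Suppose t ≡ 5 mod 27. Write t = 27j + 5. Then (27j + 5)² = 729j² + 270j + 25 = 27(27j² + 10j) + 25, so t² ≡ 25 (mod 27).

Only the forward direction holds.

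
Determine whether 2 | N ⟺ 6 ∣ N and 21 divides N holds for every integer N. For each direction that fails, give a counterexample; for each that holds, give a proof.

Not equivalent: only (⇐) holds.

Forward direction. This fails: take N = 2. Certainly 2 ∣ 2, but 6 ∤ 2.

Converse. Suppose 6 ∣ N and 21 ∣ N. Any common multiple of 6 and 21 is a multiple of their lcm; here lcm(6, 21) = 6·21/gcd(6, 21) = 126/3 = 42, so 42 ∣ N. Since 2 ∣ 42, it follows that 2 ∣ N.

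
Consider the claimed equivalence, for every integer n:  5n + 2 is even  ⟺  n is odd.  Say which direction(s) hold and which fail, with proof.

Forward direction. This fails: n = 2 gives 5n + 2 = 12, which is even, but 2 is even, not odd.

Converse. This also fails: n = 7 is odd, but 5n + 2 = 37 is odd, not even.

Neither direction holds.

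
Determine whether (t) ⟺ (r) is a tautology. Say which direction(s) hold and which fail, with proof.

(→) This fails. Under r = F, t = T, the left side is true but the right side is false.

(←) This fails. Under r = T, t = F, the left side is false but the right side is true.

Neither direction holds.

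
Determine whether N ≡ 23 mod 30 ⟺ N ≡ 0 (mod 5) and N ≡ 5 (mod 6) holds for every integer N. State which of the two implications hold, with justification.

[⇒] This fails: N = 23 gives 23 ≡ 23 (mod 30) but 23 ≡ 3 (mod 5), so the conjunction on the right does not hold.

[⇐] This fails: N = 5 satisfies both congruences on the right (5 ≡ 0 mod 5 and 5 ≡ 5 mod 6) yet 5 ≡ 5 (mod 30), not 23.

Neither direction holds.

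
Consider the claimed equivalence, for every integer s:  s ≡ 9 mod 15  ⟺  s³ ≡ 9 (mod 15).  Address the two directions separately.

Both directions hold.

Forward direction. Suppose s ≡ 9 mod 15. Write s = 15j + 9. Then (15j + 9)³ = 3375j³ + 6075j² + 3645j + 729 = 15(225j³ + 405j² + 243j + 48) + 9, so s³ ≡ 9 (mod 15).

Converse. Suppose s³ ≡ 9 (mod 15). The only residue r in {0, …, 14} with r³ ≡ 9 (mod 15) is r = 9, so s ≡ 9 (mod 15).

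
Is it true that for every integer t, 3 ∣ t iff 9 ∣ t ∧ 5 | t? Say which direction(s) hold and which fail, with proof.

Only the reverse direction holds.

[⇒] This fails: take t = 3. Certainly 3 ∣ 3, but 9 ∤ 3.

[⇐] Suppose 9 ∣ t and 5 ∣ t. Any common multiple of 9 and 5 is a multiple of their lcm; here gcd(9, 5) = 1, so lcm(9, 5) = 9·5 = 45, so 45 ∣ t. Since 3 ∣ 45, it follows that 3 ∣ t.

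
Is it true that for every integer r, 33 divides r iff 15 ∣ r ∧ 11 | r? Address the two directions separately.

The forward direction fails; the converse holds.

Forward direction. This fails: take r = 33. Certainly 33 ∣ 33, but 15 ∤ 33.

Converse. Suppose 15 ∣ r and 11 ∣ r. Any common multiple of 15 and 11 is a multiple of their lcm; here gcd(15, 11) = 1, so lcm(15, 11) = 15·11 = 165, so 165 ∣ r. Since 33 ∣ 165, it follows that 33 ∣ r.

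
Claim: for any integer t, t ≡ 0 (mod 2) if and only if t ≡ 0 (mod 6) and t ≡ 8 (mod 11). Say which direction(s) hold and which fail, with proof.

The forward direction fails; the converse holds.

Converse. If t ≡ 0 (mod 6) and t ≡ 8 (mod 11), then by the Chinese remainder theorem t ≡ 30 (mod 66). Since 30 ≡ 0 (mod 2) and 2 ∣ 66, we get t ≡ 0 (mod 2).

Forward direction. This fails: t = 0 gives 0 ≡ 0 (mod 2) but 0 ≡ 0 (mod 11), so the conjunction on the right does not hold.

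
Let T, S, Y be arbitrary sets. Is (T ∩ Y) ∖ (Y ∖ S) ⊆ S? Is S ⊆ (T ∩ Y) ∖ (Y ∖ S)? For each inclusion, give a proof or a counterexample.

(⟹) Let x ∈ (T ∩ Y) ∖ (Y ∖ S). Then x ∈ T ∩ S ∩ Y, from which x ∈ S.

(⟸) This inclusion fails. Take T = ∅, S = {1}, Y = ∅; then 1 ∈ S but 1 ∉ (T ∩ Y) ∖ (Y ∖ S).

(⊆) holds; (⊇) fails.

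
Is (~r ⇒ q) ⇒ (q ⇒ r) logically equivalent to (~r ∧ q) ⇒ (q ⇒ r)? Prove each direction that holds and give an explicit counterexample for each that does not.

(⟹) Assume the antecedent. If q is true, the antecedent forces (q = T, r = T), and (~r ∧ q) ⇒ (q ⇒ r) holds there. If q is false, (~r ∧ q) ⇒ (q ⇒ r) reduces to true regardless of the other variables. Either way (~r ∧ q) ⇒ (q ⇒ r) holds.

(⟸) Assume the antecedent. If q is true, the antecedent forces (q = T, r = T), and (~r ⇒ q) ⇒ (q ⇒ r) holds there. If q is false, (~r ⇒ q) ⇒ (q ⇒ r) reduces to true regardless of the other variables. Either way (~r ⇒ q) ⇒ (q ⇒ r) holds.

Both directions hold; the statement is true.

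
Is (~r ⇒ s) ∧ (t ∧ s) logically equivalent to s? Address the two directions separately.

(←) This fails. Under r = F, t = F, s = T, the left side is false but the right side is true.

(→) Assume the antecedent. If r is true, the antecedent forces (r = T, t = T, s = T), and s holds there. If r is false, the antecedent forces (r = F, t = T, s = T), and s holds there. Either way s holds.

Only the forward implication holds.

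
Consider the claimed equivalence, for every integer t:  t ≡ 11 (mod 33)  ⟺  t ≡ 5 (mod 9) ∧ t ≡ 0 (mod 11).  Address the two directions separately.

The forward direction fails; the converse holds.

(⇒) This fails: t = 11 gives 11 ≡ 11 (mod 33) but 11 ≡ 2 (mod 9), so the conjunction on the right does not hold.

(⇐) Conversely, if t ≡ 5 (mod 9) and t ≡ 0 (mod 11), then by the Chinese remainder theorem t ≡ 77 (mod 99). Since 77 ≡ 11 (mod 33) and 33 ∣ 99, we get t ≡ 11 (mod 33).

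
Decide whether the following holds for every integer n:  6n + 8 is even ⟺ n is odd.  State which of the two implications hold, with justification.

Not equivalent: only (⇐) holds.

[⇒] This fails: take n = 0. Then 6n + 8 = 8, which is even, yet n = 0 is even, not odd.

[⇐] Suppose n is odd. Since 6 is even, 6n is even for every n, so 6n + 8 has the same parity as 8, which is even. Hence 6n + 8 is even.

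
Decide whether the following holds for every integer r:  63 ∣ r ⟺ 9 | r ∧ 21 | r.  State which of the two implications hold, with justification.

Equivalent; both directions hold.

(⟹) If 63 ∣ r, write r = 63q. Since 63 = 7·9, r = 9·(7q), so 9 ∣ r; and since 63 = 3·21, r = 21·(3q), so 21 ∣ r.

(⟸) Suppose 9 ∣ r and 21 ∣ r. Any common multiple of 9 and 21 is a multiple of their lcm; here lcm(9, 21) = 9·21/gcd(9, 21) = 189/3 = 63, so 63 ∣ r.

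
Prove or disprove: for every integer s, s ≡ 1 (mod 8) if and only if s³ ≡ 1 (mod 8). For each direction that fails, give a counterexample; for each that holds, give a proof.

The biconditional holds.

(⟸) Suppose s³ ≡ 1 (mod 8). The only residue r in {0, …, 7} with r³ ≡ 1 (mod 8) is r = 1, so s ≡ 1 (mod 8).

(⟹) Suppose s ≡ 1 (mod 8). Write s = 8j + 1. Then (8j + 1)³ = 512j³ + 192j² + 24j + 1 = 8(64j³ + 24j² + 3j) + 1, so s³ ≡ 1 (mod 8).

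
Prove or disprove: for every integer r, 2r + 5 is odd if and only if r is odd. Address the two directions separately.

Not equivalent: only (⇐) holds.

(⇒) This fails: take r = 4. Then 2r + 5 = 13, which is odd, yet r = 4 is even, not odd.

(⇐) Suppose r is odd. Since 2 is even, 2r is even for every r, so 2r + 5 has the same parity as 5, which is odd. Hence 2r + 5 is odd.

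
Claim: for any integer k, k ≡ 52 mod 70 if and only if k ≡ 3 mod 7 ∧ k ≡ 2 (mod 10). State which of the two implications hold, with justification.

Both directions hold; the statement is true.

(⇒) Suppose k ≡ 52 (mod 70); write k = 70j + 52. Since 7 ∣ 70, reducing mod 7 gives k ≡ 52 ≡ 3 (mod 7); since 10 ∣ 70, reducing mod 10 gives k ≡ 52 ≡ 2 (mod 10).

(⇐) Conversely, if k ≡ 3 (mod 7) and k ≡ 2 (mod 10), then by the Chinese remainder theorem k ≡ 52 (mod 70). This is exactly k ≡ 52 (mod 70).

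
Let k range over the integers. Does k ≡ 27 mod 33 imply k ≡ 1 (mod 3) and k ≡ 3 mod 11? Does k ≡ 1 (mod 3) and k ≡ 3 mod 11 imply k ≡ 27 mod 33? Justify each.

[⇒] This fails: k = 27 gives 27 ≡ 27 (mod 33) but 27 ≡ 0 (mod 3), so the conjunction on the right does not hold.

[⇐] This fails: k = 25 satisfies both congruences on the right (25 ≡ 1 mod 3 and 25 ≡ 3 mod 11) yet 25 ≡ 25 (mod 33), not 27.

Both directions fail.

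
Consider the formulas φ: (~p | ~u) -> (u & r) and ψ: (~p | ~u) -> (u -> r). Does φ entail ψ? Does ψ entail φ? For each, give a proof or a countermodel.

The forward direction holds; the converse fails.

(⇐) This fails. Under u = F, r = F, p = F, the left side is false but the right side is true.

(⇒) Assume the antecedent. If r is true, (~p | ~u) -> (u -> r) reduces to true regardless of the other variables. If r is false, the antecedent forces (u = T, r = F, p = T), and (~p | ~u) -> (u -> r) holds there. Either way (~p | ~u) -> (u -> r) holds.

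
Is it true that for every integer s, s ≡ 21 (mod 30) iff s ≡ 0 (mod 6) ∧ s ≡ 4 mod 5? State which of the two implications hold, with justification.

(⇒) This fails: s = 21 gives 21 ≡ 21 (mod 30) but 21 ≡ 3 (mod 6), so the conjunction on the right does not hold.

(⇐) This fails: s = 24 satisfies both congruences on the right (24 ≡ 0 mod 6 and 24 ≡ 4 mod 5) yet 24 ≡ 24 (mod 30), not 21.

Neither direction holds.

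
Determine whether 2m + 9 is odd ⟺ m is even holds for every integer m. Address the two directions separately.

(⇒) This fails: take m = 5. Then 2m + 9 = 19, which is odd, yet m = 5 is odd, not even.

(⇐) Suppose m is even. Since 2 is even, 2m is even for every m, so 2m + 9 has the same parity as 9, which is odd. Hence 2m + 9 is odd.

Only the converse holds.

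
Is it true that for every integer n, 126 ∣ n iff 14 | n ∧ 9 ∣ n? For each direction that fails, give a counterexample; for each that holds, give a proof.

[⇒] If 126 ∣ n, write n = 126q. Since 126 = 9·14, n = 14·(9q), so 14 ∣ n; and since 126 = 14·9, n = 9·(14q), so 9 ∣ n.

[⇐] Suppose 14 ∣ n and 9 ∣ n. Any common multiple of 14 and 9 is a multiple of their lcm; here gcd(14, 9) = 1, so lcm(14, 9) = 14·9 = 126, so 126 ∣ n.

Both directions hold; the statement is true.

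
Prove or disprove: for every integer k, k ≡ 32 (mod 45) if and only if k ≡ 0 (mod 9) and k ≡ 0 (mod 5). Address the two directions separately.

(⟹) This fails: k = 32 gives 32 ≡ 32 (mod 45) but 32 ≡ 5 (mod 9), so the conjunction on the right does not hold.

(⟸) This fails: k = 0 satisfies both congruences on the right (0 ≡ 0 mod 9 and 0 ≡ 0 mod 5) yet 0 ≡ 0 (mod 45), not 32.

Neither implication holds.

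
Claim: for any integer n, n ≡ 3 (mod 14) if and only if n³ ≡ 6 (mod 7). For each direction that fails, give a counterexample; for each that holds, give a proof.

Not equivalent: only (⇒) holds.

[⇒] Suppose n ≡ 3 (mod 14). Then n³ ≡ 3³ = 27 (mod 14), and since 7 ∣ 14, also n³ ≡ 6 (mod 7).

[⇐] This fails: take n = 5. Then 5³ = 125 ≡ 6 (mod 7), yet 5 ≡ 5 (mod 14), not 3.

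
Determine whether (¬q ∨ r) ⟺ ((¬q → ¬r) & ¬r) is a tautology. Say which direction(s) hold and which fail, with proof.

(⟹) This fails. Under r = T, q = F, the left side is true but the right side is false.

(⟸) This fails. Under r = F, q = T, the left side is false but the right side is true.

(⇒) fails and (⇐) fails.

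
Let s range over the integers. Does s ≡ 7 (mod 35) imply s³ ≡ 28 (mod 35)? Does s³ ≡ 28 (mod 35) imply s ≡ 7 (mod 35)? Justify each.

(⇒) Suppose s ≡ 7 (mod 35). Write s = 35j + 7. Then (35j + 7)³ = 42875j³ + 25725j² + 5145j + 343 = 35(1225j³ + 735j² + 147j + 9) + 28, so s³ ≡ 28 (mod 35).

(⇐) Conversely, suppose s³ ≡ 28 (mod 35). The only residue r in {0, …, 34} with r³ ≡ 28 (mod 35) is r = 7, so s ≡ 7 (mod 35).

The biconditional holds.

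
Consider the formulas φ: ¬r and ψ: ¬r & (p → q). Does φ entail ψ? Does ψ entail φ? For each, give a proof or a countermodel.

(→) This fails. Under r = F, q = F, p = T, the left side is true but the right side is false.

(←) Assume the antecedent. If r is true, the antecedent cannot hold. If r is false, ¬r reduces to true regardless of the other variables. Either way ¬r holds.

Only the converse holds.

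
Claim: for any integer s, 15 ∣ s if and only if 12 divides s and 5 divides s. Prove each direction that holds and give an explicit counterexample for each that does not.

Forward direction. This fails: take s = 15. Certainly 15 ∣ 15, but 12 ∤ 15.

Converse. Suppose 12 ∣ s and 5 ∣ s. Any common multiple of 12 and 5 is a multiple of their lcm; here gcd(12, 5) = 1, so lcm(12, 5) = 12·5 = 60, so 60 ∣ s. Since 15 ∣ 60, it follows that 15 ∣ s.

(⇒) fails; (⇐) holds.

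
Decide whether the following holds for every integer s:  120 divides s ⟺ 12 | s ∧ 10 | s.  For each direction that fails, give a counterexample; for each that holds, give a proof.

Forward direction. If 120 ∣ s, write s = 120q. Since 120 = 10·12, s = 12·(10q), so 12 ∣ s; and since 120 = 12·10, s = 10·(12q), so 10 ∣ s.

Converse. This fails: take s = 60. Both 12 ∣ 60 and 10 ∣ 60, yet 60 is not a multiple of 120 (since 60 = 0·120 + 60), so 120 ∤ 60.

Only the forward direction holds.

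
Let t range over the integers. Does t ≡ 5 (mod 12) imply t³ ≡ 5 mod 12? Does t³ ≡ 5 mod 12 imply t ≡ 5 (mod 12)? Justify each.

Both directions hold.

[⇐] For the converse, argue contrapositively. If t ≢ 5 (mod 12), then t is congruent to one of 0, 1, 2, 3, 4, 6, 7, 8, 9, 10, 11 modulo 12, and these give t³ ≡ 0, 1, 8, 3, 4, 0, 7, 8, 9, 4, 11 respectively — never 5.

[⇒] Suppose t ≡ 5 (mod 12). Write t = 12j + 5. Then (12j + 5)³ = 1728j³ + 2160j² + 900j + 125 = 12(144j³ + 180j² + 75j + 10) + 5, so t³ ≡ 5 (mod 12).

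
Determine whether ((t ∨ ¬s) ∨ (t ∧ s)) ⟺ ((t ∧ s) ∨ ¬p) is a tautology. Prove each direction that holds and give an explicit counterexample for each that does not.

Both directions fail.

Forward direction. This fails. Under t = F, s = F, p = T, the left side is true but the right side is false.

Converse. This fails. Under t = F, s = T, p = F, the left side is false but the right side is true.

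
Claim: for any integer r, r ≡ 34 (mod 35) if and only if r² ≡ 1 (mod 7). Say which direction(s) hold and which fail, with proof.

Only the forward implication holds.

(⟹) Suppose r ≡ 34 (mod 35). Then r² ≡ 34² = 1156 (mod 35), and since 7 ∣ 35, also r² ≡ 1 (mod 7).

(⟸) This fails: take r = 1. Then 1² = 1 ≡ 1 (mod 7), yet 1 ≡ 1 (mod 35), not 34.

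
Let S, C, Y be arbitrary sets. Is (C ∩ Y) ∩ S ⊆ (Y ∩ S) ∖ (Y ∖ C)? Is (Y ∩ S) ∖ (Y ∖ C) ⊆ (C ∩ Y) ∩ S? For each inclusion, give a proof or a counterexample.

(⊆) Let x ∈ (C ∩ Y) ∩ S. Then x ∈ S ∩ C ∩ Y, from which x ∈ (Y ∩ S) ∖ (Y ∖ C).

(⊇) Let x ∈ (Y ∩ S) ∖ (Y ∖ C). Then x ∈ S ∩ C ∩ Y, from which x ∈ (C ∩ Y) ∩ S.

Both inclusions hold.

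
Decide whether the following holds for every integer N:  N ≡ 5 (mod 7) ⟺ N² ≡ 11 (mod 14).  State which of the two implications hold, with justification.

(⇒) fails and (⇐) fails.

(⟹) This fails: take N = 12. Then 12 ≡ 5 (mod 7), but 12² = 144 ≡ 4 (mod 14), not 11.

(⟸) This fails: take N = 9. Then 9² = 81 ≡ 11 (mod 14), yet 9 ≡ 2 (mod 7), not 5.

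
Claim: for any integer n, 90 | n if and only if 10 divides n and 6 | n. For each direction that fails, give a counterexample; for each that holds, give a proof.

(⇒) holds; (⇐) fails.

(⇐) This fails: take n = 30. Both 10 ∣ 30 and 6 ∣ 30, yet 30 is not a multiple of 90 (since 30 = 0·90 + 30), so 90 ∤ 30.

(⇒) If 90 ∣ n, write n = 90q. Since 90 = 9·10, n = 10·(9q), so 10 ∣ n; and since 90 = 15·6, n = 6·(15q), so 6 ∣ n.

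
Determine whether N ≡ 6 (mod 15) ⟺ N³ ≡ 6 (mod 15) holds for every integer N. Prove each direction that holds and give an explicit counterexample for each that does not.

The biconditional holds.

(⟸) Suppose N³ ≡ 6 (mod 15). The only residue r in {0, …, 14} with r³ ≡ 6 (mod 15) is r = 6, so N ≡ 6 (mod 15).

(⟹) Suppose N ≡ 6 (mod 15). Write N = 15j + 6. Then (15j + 6)³ = 3375j³ + 4050j² + 1620j + 216 = 15(225j³ + 270j² + 108j + 14) + 6, so N³ ≡ 6 (mod 15).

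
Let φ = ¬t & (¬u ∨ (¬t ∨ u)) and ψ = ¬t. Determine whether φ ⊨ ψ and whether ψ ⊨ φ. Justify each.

[⇒] Assume the antecedent. If u is true, the antecedent forces (u = T, t = F), and ¬t holds there. If u is false, the antecedent forces (u = F, t = F), and ¬t holds there. Either way ¬t holds.

[⇐] Assume the antecedent. If u is true, the antecedent forces (u = T, t = F), and ¬t & (¬u ∨ (¬t ∨ u)) holds there. If u is false, the antecedent forces (u = F, t = F), and ¬t & (¬u ∨ (¬t ∨ u)) holds there. Either way ¬t & (¬u ∨ (¬t ∨ u)) holds.

Both directions hold.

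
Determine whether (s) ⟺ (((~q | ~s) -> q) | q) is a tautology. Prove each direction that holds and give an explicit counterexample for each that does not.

(⇒) This fails. Under s = T, q = F, the left side is true but the right side is false.

(⇐) This fails. Under s = F, q = T, the left side is false but the right side is true.

Neither direction holds.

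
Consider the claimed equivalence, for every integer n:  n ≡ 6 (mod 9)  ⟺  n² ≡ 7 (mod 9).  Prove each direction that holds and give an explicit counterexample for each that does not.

Both directions fail.

(⟹) This fails: take n = 6. Then 6 ≡ 6 (mod 9), but 6² = 36 ≡ 0 (mod 9), not 7.

(⟸) This fails: take n = 4. Then 4² = 16 ≡ 7 (mod 9), yet 4 ≡ 4 (mod 9), not 6.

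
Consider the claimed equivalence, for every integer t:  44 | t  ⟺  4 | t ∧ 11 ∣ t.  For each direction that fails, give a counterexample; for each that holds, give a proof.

[⇒] If 44 ∣ t, write t = 44q. Since 44 = 11·4, t = 4·(11q), so 4 ∣ t; and since 44 = 4·11, t = 11·(4q), so 11 ∣ t.

[⇐] Suppose 4 ∣ t and 11 ∣ t. Any common multiple of 4 and 11 is a multiple of their lcm; here gcd(4, 11) = 1, so lcm(4, 11) = 4·11 = 44, so 44 ∣ t.

The biconditional holds.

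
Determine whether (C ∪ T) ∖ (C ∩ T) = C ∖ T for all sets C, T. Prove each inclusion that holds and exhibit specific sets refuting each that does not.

The sets are not equal: only the reverse inclusion holds.

(⊆) This inclusion fails. Take C = ∅, T = {1}; then 1 ∈ (C ∪ T) ∖ (C ∩ T) but 1 ∉ C ∖ T.

(⊇) Let x ∈ C ∖ T. Then x ∈ C and x ∉ T, from which x ∈ (C ∪ T) ∖ (C ∩ T).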